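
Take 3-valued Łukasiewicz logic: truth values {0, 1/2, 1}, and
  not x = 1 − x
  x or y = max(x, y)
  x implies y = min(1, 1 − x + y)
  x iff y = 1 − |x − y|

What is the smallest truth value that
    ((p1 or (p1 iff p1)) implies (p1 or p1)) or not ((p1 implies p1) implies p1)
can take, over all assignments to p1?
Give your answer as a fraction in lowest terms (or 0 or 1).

Take p1 = 1/2:
p1 iff p1 = 1/2 iff 1/2 = 1
p1 or (p1 iff p1) = 1/2 or 1 = 1
p1 or p1 = 1/2 or 1/2 = 1/2
(p1 or (p1 iff p1)) implies (p1 or p1) = 1 implies 1/2 = 1/2
p1 implies p1 = 1/2 implies 1/2 = 1
(p1 implies p1) implies p1 = 1 implies 1/2 = 1/2
not ((p1 implies p1) implies p1) = not 1/2 = 1/2
((p1 or (p1 iff p1)) implies (p1 or p1)) or not ((p1 implies p1) implies p1) = 1/2 or 1/2 = 1/2
No assignment yields a value below 1/2, so this is the minimum.

1/2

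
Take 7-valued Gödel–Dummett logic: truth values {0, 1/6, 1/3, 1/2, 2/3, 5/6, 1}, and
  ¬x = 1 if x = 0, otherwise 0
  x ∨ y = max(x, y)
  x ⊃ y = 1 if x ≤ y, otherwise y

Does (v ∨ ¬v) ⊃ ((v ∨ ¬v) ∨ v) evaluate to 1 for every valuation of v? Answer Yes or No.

Yes

v = 0 ↦ 1
v = 1/6 ↦ 1
v = 1/3 ↦ 1
v = 1/2 ↦ 1
v = 2/3 ↦ 1
v = 5/6 ↦ 1
v = 1 ↦ 1
Every assignment gives a value ≥ 1.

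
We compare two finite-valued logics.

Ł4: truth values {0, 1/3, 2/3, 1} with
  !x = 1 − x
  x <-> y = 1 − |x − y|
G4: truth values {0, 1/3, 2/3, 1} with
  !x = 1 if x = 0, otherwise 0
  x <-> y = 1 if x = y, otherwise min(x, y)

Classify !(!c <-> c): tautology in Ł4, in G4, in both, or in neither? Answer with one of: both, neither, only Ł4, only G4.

only G4

In Ł4: at c = 1/3 the value is 1/3 — not a tautology.
In G4: every assignment gives 1 — tautology.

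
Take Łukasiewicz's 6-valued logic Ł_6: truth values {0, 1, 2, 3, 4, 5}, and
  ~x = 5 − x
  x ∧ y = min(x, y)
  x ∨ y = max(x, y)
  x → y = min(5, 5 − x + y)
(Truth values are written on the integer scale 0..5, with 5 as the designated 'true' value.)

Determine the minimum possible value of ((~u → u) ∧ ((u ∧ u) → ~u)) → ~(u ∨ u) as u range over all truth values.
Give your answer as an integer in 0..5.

3

Take u = 3:
~u = ~3 = 2
~u → u = 2 → 3 = 5
u ∧ u = 3 ∧ 3 = 3
~u = ~3 = 2
(u ∧ u) → ~u = 3 → 2 = 4
(~u → u) ∧ ((u ∧ u) → ~u) = 5 ∧ 4 = 4
u ∨ u = 3 ∨ 3 = 3
~(u ∨ u) = ~3 = 2
((~u → u) ∧ ((u ∧ u) → ~u)) → ~(u ∨ u) = 4 → 2 = 3
No assignment yields a value below 3, so this is the minimum.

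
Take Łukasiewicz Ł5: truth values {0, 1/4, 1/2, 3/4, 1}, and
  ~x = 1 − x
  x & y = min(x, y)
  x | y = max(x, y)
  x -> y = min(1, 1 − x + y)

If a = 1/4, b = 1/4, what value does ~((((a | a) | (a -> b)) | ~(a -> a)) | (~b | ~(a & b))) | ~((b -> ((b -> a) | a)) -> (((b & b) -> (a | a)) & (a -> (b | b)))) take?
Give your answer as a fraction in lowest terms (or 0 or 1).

0

a | a = 1/4 | 1/4 = 1/4
a -> b = 1/4 -> 1/4 = 1
(a | a) | (a -> b) = 1/4 | 1 = 1
a -> a = 1/4 -> 1/4 = 1
~(a -> a) = ~1 = 0
((a | a) | (a -> b)) | ~(a -> a) = 1 | 0 = 1
~b = ~1/4 = 3/4
a & b = 1/4 & 1/4 = 1/4
~(a & b) = ~1/4 = 3/4
~b | ~(a & b) = 3/4 | 3/4 = 3/4
(((a | a) | (a -> b)) | ~(a -> a)) | (~b | ~(a & b)) = 1 | 3/4 = 1
~((((a | a) | (a -> b)) | ~(a -> a)) | (~b | ~(a & b))) = ~1 = 0
b -> a = 1/4 -> 1/4 = 1
(b -> a) | a = 1 | 1/4 = 1
b -> ((b -> a) | a) = 1/4 -> 1 = 1
b & b = 1/4 & 1/4 = 1/4
a | a = 1/4 | 1/4 = 1/4
(b & b) -> (a | a) = 1/4 -> 1/4 = 1
b | b = 1/4 | 1/4 = 1/4
a -> (b | b) = 1/4 -> 1/4 = 1
((b & b) -> (a | a)) & (a -> (b | b)) = 1 & 1 = 1
(b -> ((b -> a) | a)) -> (((b & b) -> (a | a)) & (a -> (b | b))) = 1 -> 1 = 1
~((b -> ((b -> a) | a)) -> (((b & b) -> (a | a)) & (a -> (b | b)))) = ~1 = 0
~((((a | a) | (a -> b)) | ~(a -> a)) | (~b | ~(a & b))) | ~((b -> ((b -> a) | a)) -> (((b & b) -> (a | a)) & (a -> (b | b)))) = 0 | 0 = 0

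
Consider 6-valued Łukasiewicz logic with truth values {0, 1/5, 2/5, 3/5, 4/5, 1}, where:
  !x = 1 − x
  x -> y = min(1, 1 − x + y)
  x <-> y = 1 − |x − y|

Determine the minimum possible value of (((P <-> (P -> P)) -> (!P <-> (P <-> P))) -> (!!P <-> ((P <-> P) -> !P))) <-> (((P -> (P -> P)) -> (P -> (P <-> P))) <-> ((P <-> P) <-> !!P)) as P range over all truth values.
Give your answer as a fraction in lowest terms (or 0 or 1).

Take P = 2/5:
P -> P = 2/5 -> 2/5 = 1
P <-> (P -> P) = 2/5 <-> 1 = 2/5
!P = !2/5 = 3/5
P <-> P = 2/5 <-> 2/5 = 1
!P <-> (P <-> P) = 3/5 <-> 1 = 3/5
(P <-> (P -> P)) -> (!P <-> (P <-> P)) = 2/5 -> 3/5 = 1
!P = !2/5 = 3/5
!!P = !3/5 = 2/5
P <-> P = 2/5 <-> 2/5 = 1
!P = !2/5 = 3/5
(P <-> P) -> !P = 1 -> 3/5 = 3/5
!!P <-> ((P <-> P) -> !P) = 2/5 <-> 3/5 = 4/5
((P <-> (P -> P)) -> (!P <-> (P <-> P))) -> (!!P <-> ((P <-> P) -> !P)) = 1 -> 4/5 = 4/5
P -> P = 2/5 -> 2/5 = 1
P -> (P -> P) = 2/5 -> 1 = 1
P <-> P = 2/5 <-> 2/5 = 1
P -> (P <-> P) = 2/5 -> 1 = 1
(P -> (P -> P)) -> (P -> (P <-> P)) = 1 -> 1 = 1
P <-> P = 2/5 <-> 2/5 = 1
!P = !2/5 = 3/5
!!P = !3/5 = 2/5
(P <-> P) <-> !!P = 1 <-> 2/5 = 2/5
((P -> (P -> P)) -> (P -> (P <-> P))) <-> ((P <-> P) <-> !!P) = 1 <-> 2/5 = 2/5
(((P <-> (P -> P)) -> (!P <-> (P <-> P))) -> (!!P <-> ((P <-> P) -> !P))) <-> (((P -> (P -> P)) -> (P -> (P <-> P))) <-> ((P <-> P) <-> !!P)) = 4/5 <-> 2/5 = 3/5
No assignment yields a value below 3/5, so this is the minimum.

3/5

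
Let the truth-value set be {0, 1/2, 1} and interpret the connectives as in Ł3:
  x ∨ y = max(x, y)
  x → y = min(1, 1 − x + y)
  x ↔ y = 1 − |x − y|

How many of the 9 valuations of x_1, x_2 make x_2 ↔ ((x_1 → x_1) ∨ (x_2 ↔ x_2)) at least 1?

x_1 = 0, x_2 = 0 ↦ 0  <
x_1 = 0, x_2 = 1/2 ↦ 1/2  <
x_1 = 0, x_2 = 1 ↦ 1  ≥
x_1 = 1/2, x_2 = 0 ↦ 0  <
x_1 = 1/2, x_2 = 1/2 ↦ 1/2  <
x_1 = 1/2, x_2 = 1 ↦ 1  ≥
x_1 = 1, x_2 = 0 ↦ 0  <
x_1 = 1, x_2 = 1/2 ↦ 1/2  <
x_1 = 1, x_2 = 1 ↦ 1  ≥
So 3 of the 9 assignments meet the threshold.

3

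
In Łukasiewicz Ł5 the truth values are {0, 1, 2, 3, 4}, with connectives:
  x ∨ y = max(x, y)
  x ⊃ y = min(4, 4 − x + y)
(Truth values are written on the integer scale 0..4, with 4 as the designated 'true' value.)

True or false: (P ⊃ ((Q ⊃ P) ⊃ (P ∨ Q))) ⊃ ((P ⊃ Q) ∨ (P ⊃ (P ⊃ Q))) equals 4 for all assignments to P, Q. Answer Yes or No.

No

Counterexample: take P = 3, Q = 0.
Q ⊃ P = 0 ⊃ 3 = 4
P ∨ Q = 3 ∨ 0 = 3
(Q ⊃ P) ⊃ (P ∨ Q) = 4 ⊃ 3 = 3
P ⊃ ((Q ⊃ P) ⊃ (P ∨ Q)) = 3 ⊃ 3 = 4
P ⊃ Q = 3 ⊃ 0 = 1
P ⊃ Q = 3 ⊃ 0 = 1
P ⊃ (P ⊃ Q) = 3 ⊃ 1 = 2
(P ⊃ Q) ∨ (P ⊃ (P ⊃ Q)) = 1 ∨ 2 = 2
(P ⊃ ((Q ⊃ P) ⊃ (P ∨ Q))) ⊃ ((P ⊃ Q) ∨ (P ⊃ (P ⊃ Q))) = 4 ⊃ 2 = 2
This gives 2 ≠ 4.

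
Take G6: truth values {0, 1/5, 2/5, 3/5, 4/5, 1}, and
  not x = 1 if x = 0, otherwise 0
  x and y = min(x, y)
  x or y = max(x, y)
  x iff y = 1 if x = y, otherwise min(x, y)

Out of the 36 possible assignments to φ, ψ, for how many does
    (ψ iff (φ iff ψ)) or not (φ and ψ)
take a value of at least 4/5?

24

value 1: 22 assignments (counts)
value 4/5: 2 assignments (counts)
value 3/5: 3 assignments
value 2/5: 4 assignments
value 1/5: 5 assignments
So 24 of the 36 assignments meet the threshold.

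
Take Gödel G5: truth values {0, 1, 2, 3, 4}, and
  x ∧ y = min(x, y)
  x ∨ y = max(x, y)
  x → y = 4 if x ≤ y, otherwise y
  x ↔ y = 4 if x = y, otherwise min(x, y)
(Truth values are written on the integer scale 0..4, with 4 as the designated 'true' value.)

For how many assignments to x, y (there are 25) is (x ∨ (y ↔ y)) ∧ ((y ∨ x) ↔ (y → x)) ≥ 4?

5

value 4: 5 assignments (counts)
value 3: 5 assignments
value 2: 5 assignments
value 1: 5 assignments
value 0: 5 assignments
So 5 of the 25 assignments meet the threshold.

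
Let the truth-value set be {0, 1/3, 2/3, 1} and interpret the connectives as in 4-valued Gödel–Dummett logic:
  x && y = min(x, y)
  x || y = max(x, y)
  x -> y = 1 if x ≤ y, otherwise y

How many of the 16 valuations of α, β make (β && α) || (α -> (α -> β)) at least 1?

10

α = 0, β = 0 ↦ 1  ≥
α = 0, β = 1/3 ↦ 1  ≥
α = 0, β = 2/3 ↦ 1  ≥
α = 0, β = 1 ↦ 1  ≥
α = 1/3, β = 0 ↦ 0  <
α = 1/3, β = 1/3 ↦ 1  ≥
α = 1/3, β = 2/3 ↦ 1  ≥
α = 1/3, β = 1 ↦ 1  ≥
α = 2/3, β = 0 ↦ 0  <
α = 2/3, β = 1/3 ↦ 1/3  <
α = 2/3, β = 2/3 ↦ 1  ≥
α = 2/3, β = 1 ↦ 1  ≥
α = 1, β = 0 ↦ 0  <
α = 1, β = 1/3 ↦ 1/3  <
α = 1, β = 2/3 ↦ 2/3  <
α = 1, β = 1 ↦ 1  ≥
So 10 of the 16 assignments meet the threshold.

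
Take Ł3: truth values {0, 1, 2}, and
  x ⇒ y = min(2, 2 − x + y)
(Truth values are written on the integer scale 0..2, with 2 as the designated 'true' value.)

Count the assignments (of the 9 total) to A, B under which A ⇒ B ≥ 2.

A = 0, B = 0 ↦ 2  ≥
A = 0, B = 1 ↦ 2  ≥
A = 0, B = 2 ↦ 2  ≥
A = 1, B = 0 ↦ 1  <
A = 1, B = 1 ↦ 2  ≥
A = 1, B = 2 ↦ 2  ≥
A = 2, B = 0 ↦ 0  <
A = 2, B = 1 ↦ 1  <
A = 2, B = 2 ↦ 2  ≥
So 6 of the 9 assignments meet the threshold.

6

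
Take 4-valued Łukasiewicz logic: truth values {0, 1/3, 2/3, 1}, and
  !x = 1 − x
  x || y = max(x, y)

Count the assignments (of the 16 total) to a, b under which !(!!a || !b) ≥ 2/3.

4

a = 0, b = 0 ↦ 0  <
a = 0, b = 1/3 ↦ 1/3  <
a = 0, b = 2/3 ↦ 2/3  ≥
a = 0, b = 1 ↦ 1  ≥
a = 1/3, b = 0 ↦ 0  <
a = 1/3, b = 1/3 ↦ 1/3  <
a = 1/3, b = 2/3 ↦ 2/3  ≥
a = 1/3, b = 1 ↦ 2/3  ≥
a = 2/3, b = 0 ↦ 0  <
a = 2/3, b = 1/3 ↦ 1/3  <
a = 2/3, b = 2/3 ↦ 1/3  <
a = 2/3, b = 1 ↦ 1/3  <
a = 1, b = 0 ↦ 0  <
a = 1, b = 1/3 ↦ 0  <
a = 1, b = 2/3 ↦ 0  <
a = 1, b = 1 ↦ 0  <
So 4 of the 16 assignments meet the threshold.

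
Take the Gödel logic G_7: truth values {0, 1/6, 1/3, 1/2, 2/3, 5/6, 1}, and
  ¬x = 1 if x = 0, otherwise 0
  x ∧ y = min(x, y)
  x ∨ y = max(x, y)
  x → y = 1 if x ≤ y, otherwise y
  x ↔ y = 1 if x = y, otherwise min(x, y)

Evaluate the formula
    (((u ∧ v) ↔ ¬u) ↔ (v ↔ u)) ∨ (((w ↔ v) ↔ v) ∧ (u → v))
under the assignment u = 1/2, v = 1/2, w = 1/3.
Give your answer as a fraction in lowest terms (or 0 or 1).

u ∧ v = 1/2 ∧ 1/2 = 1/2
¬u = ¬1/2 = 0
(u ∧ v) ↔ ¬u = 1/2 ↔ 0 = 0
v ↔ u = 1/2 ↔ 1/2 = 1
((u ∧ v) ↔ ¬u) ↔ (v ↔ u) = 0 ↔ 1 = 0
w ↔ v = 1/3 ↔ 1/2 = 1/3
(w ↔ v) ↔ v = 1/3 ↔ 1/2 = 1/3
u → v = 1/2 → 1/2 = 1
((w ↔ v) ↔ v) ∧ (u → v) = 1/3 ∧ 1 = 1/3
(((u ∧ v) ↔ ¬u) ↔ (v ↔ u)) ∨ (((w ↔ v) ↔ v) ∧ (u → v)) = 0 ∨ 1/3 = 1/3

1/3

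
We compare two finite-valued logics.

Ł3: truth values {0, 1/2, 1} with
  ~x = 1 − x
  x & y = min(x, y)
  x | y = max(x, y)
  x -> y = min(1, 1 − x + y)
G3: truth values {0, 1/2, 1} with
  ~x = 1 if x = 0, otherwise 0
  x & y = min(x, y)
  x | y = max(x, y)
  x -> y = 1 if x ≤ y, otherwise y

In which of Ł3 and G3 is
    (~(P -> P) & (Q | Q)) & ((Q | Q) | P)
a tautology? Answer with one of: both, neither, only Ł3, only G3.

In Ł3: at P = 0, Q = 0 the value is 0 — not a tautology.
In G3: at P = 0, Q = 0 the value is 0 — not a tautology.

neither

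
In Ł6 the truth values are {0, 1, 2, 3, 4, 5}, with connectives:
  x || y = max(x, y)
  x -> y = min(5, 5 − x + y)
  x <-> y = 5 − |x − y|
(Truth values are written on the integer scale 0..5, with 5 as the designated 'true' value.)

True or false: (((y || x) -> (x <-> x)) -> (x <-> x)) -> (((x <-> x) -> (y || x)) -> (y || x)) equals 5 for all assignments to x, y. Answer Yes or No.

Yes

At x = 0, y = 3, for instance:
y || x = 3 || 0 = 3
x <-> x = 0 <-> 0 = 5
(y || x) -> (x <-> x) = 3 -> 5 = 5
((y || x) -> (x <-> x)) -> (x <-> x) = 5 -> 5 = 5
(x <-> x) -> (y || x) = 5 -> 3 = 3
((x <-> x) -> (y || x)) -> (y || x) = 3 -> 3 = 5
(((y || x) -> (x <-> x)) -> (x <-> x)) -> (((x <-> x) -> (y || x)) -> (y || x)) = 5 -> 5 = 5
and checking the remaining 35 assignments likewise gives ≥ 5 in every case.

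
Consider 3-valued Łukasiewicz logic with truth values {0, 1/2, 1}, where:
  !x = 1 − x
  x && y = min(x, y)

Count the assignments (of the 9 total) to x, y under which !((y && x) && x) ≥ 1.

x = 0, y = 0 ↦ 1  ≥
x = 0, y = 1/2 ↦ 1  ≥
x = 0, y = 1 ↦ 1  ≥
x = 1/2, y = 0 ↦ 1  ≥
x = 1/2, y = 1/2 ↦ 1/2  <
x = 1/2, y = 1 ↦ 1/2  <
x = 1, y = 0 ↦ 1  ≥
x = 1, y = 1/2 ↦ 1/2  <
x = 1, y = 1 ↦ 0  <
So 5 of the 9 assignments meet the threshold.

5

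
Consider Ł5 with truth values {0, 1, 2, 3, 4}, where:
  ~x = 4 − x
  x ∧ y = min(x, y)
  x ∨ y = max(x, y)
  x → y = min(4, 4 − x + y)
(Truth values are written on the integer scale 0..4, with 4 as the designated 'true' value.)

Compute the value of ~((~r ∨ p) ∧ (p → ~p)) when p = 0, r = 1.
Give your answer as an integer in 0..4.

1

~r = ~1 = 3
~r ∨ p = 3 ∨ 0 = 3
~p = ~0 = 4
p → ~p = 0 → 4 = 4
(~r ∨ p) ∧ (p → ~p) = 3 ∧ 4 = 3
~((~r ∨ p) ∧ (p → ~p)) = ~3 = 1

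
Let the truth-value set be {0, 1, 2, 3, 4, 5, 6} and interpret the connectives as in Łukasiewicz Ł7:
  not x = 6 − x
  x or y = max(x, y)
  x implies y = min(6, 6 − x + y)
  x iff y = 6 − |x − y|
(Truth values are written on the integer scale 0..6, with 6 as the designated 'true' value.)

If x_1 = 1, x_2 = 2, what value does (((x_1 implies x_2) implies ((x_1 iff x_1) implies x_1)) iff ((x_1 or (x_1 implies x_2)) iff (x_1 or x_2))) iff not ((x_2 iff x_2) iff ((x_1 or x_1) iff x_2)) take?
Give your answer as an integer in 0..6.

2

x_1 implies x_2 = 1 implies 2 = 6
x_1 iff x_1 = 1 iff 1 = 6
(x_1 iff x_1) implies x_1 = 6 implies 1 = 1
(x_1 implies x_2) implies ((x_1 iff x_1) implies x_1) = 6 implies 1 = 1
x_1 implies x_2 = 1 implies 2 = 6
x_1 or (x_1 implies x_2) = 1 or 6 = 6
x_1 or x_2 = 1 or 2 = 2
(x_1 or (x_1 implies x_2)) iff (x_1 or x_2) = 6 iff 2 = 2
((x_1 implies x_2) implies ((x_1 iff x_1) implies x_1)) iff ((x_1 or (x_1 implies x_2)) iff (x_1 or x_2)) = 1 iff 2 = 5
x_2 iff x_2 = 2 iff 2 = 6
x_1 or x_1 = 1 or 1 = 1
(x_1 or x_1) iff x_2 = 1 iff 2 = 5
(x_2 iff x_2) iff ((x_1 or x_1) iff x_2) = 6 iff 5 = 5
not ((x_2 iff x_2) iff ((x_1 or x_1) iff x_2)) = not 5 = 1
(((x_1 implies x_2) implies ((x_1 iff x_1) implies x_1)) iff ((x_1 or (x_1 implies x_2)) iff (x_1 or x_2))) iff not ((x_2 iff x_2) iff ((x_1 or x_1) iff x_2)) = 5 iff 1 = 2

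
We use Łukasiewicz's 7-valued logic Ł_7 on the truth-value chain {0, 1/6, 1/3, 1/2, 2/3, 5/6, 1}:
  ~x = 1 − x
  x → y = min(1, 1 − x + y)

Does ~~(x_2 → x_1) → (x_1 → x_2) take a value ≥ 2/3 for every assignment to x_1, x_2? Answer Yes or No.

Counterexample: take x_1 = 1/2, x_2 = 0.
x_2 → x_1 = 0 → 1/2 = 1
~(x_2 → x_1) = ~1 = 0
~~(x_2 → x_1) = ~0 = 1
x_1 → x_2 = 1/2 → 0 = 1/2
~~(x_2 → x_1) → (x_1 → x_2) = 1 → 1/2 = 1/2
This gives 1/2, which is below 2/3.

No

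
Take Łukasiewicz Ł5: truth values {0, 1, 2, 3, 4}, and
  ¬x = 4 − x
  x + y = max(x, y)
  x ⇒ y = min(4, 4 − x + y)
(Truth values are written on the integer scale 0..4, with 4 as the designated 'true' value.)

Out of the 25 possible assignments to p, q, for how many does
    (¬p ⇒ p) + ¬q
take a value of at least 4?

17

value 4: 17 assignments (counts)
value 3: 2 assignments
value 2: 4 assignments
value 1: 1 assignment
value 0: 1 assignment
So 17 of the 25 assignments meet the threshold.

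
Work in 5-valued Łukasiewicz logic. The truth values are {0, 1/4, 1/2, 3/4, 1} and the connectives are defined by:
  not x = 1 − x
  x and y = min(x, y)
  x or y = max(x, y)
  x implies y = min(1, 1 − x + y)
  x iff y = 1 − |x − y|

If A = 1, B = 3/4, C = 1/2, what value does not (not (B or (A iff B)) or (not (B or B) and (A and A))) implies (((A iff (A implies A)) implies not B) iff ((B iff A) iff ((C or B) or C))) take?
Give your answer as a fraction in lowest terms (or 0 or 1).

A iff B = 1 iff 3/4 = 3/4
B or (A iff B) = 3/4 or 3/4 = 3/4
not (B or (A iff B)) = not 3/4 = 1/4
B or B = 3/4 or 3/4 = 3/4
not (B or B) = not 3/4 = 1/4
A and A = 1 and 1 = 1
not (B or B) and (A and A) = 1/4 and 1 = 1/4
not (B or (A iff B)) or (not (B or B) and (A and A)) = 1/4 or 1/4 = 1/4
not (not (B or (A iff B)) or (not (B or B) and (A and A))) = not 1/4 = 3/4
A implies A = 1 implies 1 = 1
A iff (A implies A) = 1 iff 1 = 1
not B = not 3/4 = 1/4
(A iff (A implies A)) implies not B = 1 implies 1/4 = 1/4
B iff A = 3/4 iff 1 = 3/4
C or B = 1/2 or 3/4 = 3/4
(C or B) or C = 3/4 or 1/2 = 3/4
(B iff A) iff ((C or B) or C) = 3/4 iff 3/4 = 1
((A iff (A implies A)) implies not B) iff ((B iff A) iff ((C or B) or C)) = 1/4 iff 1 = 1/4
not (not (B or (A iff B)) or (not (B or B) and (A and A))) implies (((A iff (A implies A)) implies not B) iff ((B iff A) iff ((C or B) or C))) = 3/4 implies 1/4 = 1/2

1/2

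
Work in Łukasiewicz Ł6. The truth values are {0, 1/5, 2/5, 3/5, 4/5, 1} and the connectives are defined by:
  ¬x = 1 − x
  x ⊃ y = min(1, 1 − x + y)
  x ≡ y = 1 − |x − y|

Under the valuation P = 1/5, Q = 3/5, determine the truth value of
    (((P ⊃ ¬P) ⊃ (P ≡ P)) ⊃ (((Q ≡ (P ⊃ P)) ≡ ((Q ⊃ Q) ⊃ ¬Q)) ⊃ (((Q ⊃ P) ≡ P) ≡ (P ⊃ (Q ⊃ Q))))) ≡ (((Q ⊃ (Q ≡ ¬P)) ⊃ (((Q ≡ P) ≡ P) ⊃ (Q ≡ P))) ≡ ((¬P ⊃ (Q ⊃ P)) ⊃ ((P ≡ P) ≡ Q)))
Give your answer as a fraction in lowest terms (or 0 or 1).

¬P = ¬1/5 = 4/5
P ⊃ ¬P = 1/5 ⊃ 4/5 = 1
P ≡ P = 1/5 ≡ 1/5 = 1
(P ⊃ ¬P) ⊃ (P ≡ P) = 1 ⊃ 1 = 1
P ⊃ P = 1/5 ⊃ 1/5 = 1
Q ≡ (P ⊃ P) = 3/5 ≡ 1 = 3/5
Q ⊃ Q = 3/5 ⊃ 3/5 = 1
¬Q = ¬3/5 = 2/5
(Q ⊃ Q) ⊃ ¬Q = 1 ⊃ 2/5 = 2/5
(Q ≡ (P ⊃ P)) ≡ ((Q ⊃ Q) ⊃ ¬Q) = 3/5 ≡ 2/5 = 4/5
Q ⊃ P = 3/5 ⊃ 1/5 = 3/5
(Q ⊃ P) ≡ P = 3/5 ≡ 1/5 = 3/5
Q ⊃ Q = 3/5 ⊃ 3/5 = 1
P ⊃ (Q ⊃ Q) = 1/5 ⊃ 1 = 1
((Q ⊃ P) ≡ P) ≡ (P ⊃ (Q ⊃ Q)) = 3/5 ≡ 1 = 3/5
((Q ≡ (P ⊃ P)) ≡ ((Q ⊃ Q) ⊃ ¬Q)) ⊃ (((Q ⊃ P) ≡ P) ≡ (P ⊃ (Q ⊃ Q))) = 4/5 ⊃ 3/5 = 4/5
((P ⊃ ¬P) ⊃ (P ≡ P)) ⊃ (((Q ≡ (P ⊃ P)) ≡ ((Q ⊃ Q) ⊃ ¬Q)) ⊃ (((Q ⊃ P) ≡ P) ≡ (P ⊃ (Q ⊃ Q)))) = 1 ⊃ 4/5 = 4/5
¬P = ¬1/5 = 4/5
Q ≡ ¬P = 3/5 ≡ 4/5 = 4/5
Q ⊃ (Q ≡ ¬P) = 3/5 ⊃ 4/5 = 1
Q ≡ P = 3/5 ≡ 1/5 = 3/5
(Q ≡ P) ≡ P = 3/5 ≡ 1/5 = 3/5
Q ≡ P = 3/5 ≡ 1/5 = 3/5
((Q ≡ P) ≡ P) ⊃ (Q ≡ P) = 3/5 ⊃ 3/5 = 1
(Q ⊃ (Q ≡ ¬P)) ⊃ (((Q ≡ P) ≡ P) ⊃ (Q ≡ P)) = 1 ⊃ 1 = 1
¬P = ¬1/5 = 4/5
Q ⊃ P = 3/5 ⊃ 1/5 = 3/5
¬P ⊃ (Q ⊃ P) = 4/5 ⊃ 3/5 = 4/5
P ≡ P = 1/5 ≡ 1/5 = 1
(P ≡ P) ≡ Q = 1 ≡ 3/5 = 3/5
(¬P ⊃ (Q ⊃ P)) ⊃ ((P ≡ P) ≡ Q) = 4/5 ⊃ 3/5 = 4/5
((Q ⊃ (Q ≡ ¬P)) ⊃ (((Q ≡ P) ≡ P) ⊃ (Q ≡ P))) ≡ ((¬P ⊃ (Q ⊃ P)) ⊃ ((P ≡ P) ≡ Q)) = 1 ≡ 4/5 = 4/5
(((P ⊃ ¬P) ⊃ (P ≡ P)) ⊃ (((Q ≡ (P ⊃ P)) ≡ ((Q ⊃ Q) ⊃ ¬Q)) ⊃ (((Q ⊃ P) ≡ P) ≡ (P ⊃ (Q ⊃ Q))))) ≡ (((Q ⊃ (Q ≡ ¬P)) ⊃ (((Q ≡ P) ≡ P) ⊃ (Q ≡ P))) ≡ ((¬P ⊃ (Q ⊃ P)) ⊃ ((P ≡ P) ≡ Q))) = 4/5 ≡ 4/5 = 1

1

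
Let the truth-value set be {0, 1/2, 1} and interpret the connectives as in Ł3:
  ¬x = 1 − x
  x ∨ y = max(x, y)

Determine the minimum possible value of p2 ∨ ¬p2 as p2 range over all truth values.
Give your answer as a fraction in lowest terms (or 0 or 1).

Take p2 = 1/2:
¬p2 = ¬1/2 = 1/2
p2 ∨ ¬p2 = 1/2 ∨ 1/2 = 1/2
No assignment yields a value below 1/2, so this is the minimum.

1/2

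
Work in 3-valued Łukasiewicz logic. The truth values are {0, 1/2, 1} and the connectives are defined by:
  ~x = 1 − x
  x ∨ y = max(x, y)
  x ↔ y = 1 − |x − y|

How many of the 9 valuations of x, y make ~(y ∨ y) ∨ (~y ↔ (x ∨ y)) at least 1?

x = 0, y = 0 ↦ 1  ≥
x = 0, y = 1/2 ↦ 1  ≥
x = 0, y = 1 ↦ 0  <
x = 1/2, y = 0 ↦ 1  ≥
x = 1/2, y = 1/2 ↦ 1  ≥
x = 1/2, y = 1 ↦ 0  <
x = 1, y = 0 ↦ 1  ≥
x = 1, y = 1/2 ↦ 1/2  <
x = 1, y = 1 ↦ 0  <
So 5 of the 9 assignments meet the threshold.

5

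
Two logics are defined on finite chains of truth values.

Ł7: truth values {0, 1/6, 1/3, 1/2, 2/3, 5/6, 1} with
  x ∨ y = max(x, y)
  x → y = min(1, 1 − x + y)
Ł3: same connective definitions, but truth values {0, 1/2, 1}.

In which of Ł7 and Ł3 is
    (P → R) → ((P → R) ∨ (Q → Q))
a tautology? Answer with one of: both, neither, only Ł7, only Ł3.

In Ł7: every assignment gives 1 — tautology.
In Ł3: every assignment gives 1 — tautology.

both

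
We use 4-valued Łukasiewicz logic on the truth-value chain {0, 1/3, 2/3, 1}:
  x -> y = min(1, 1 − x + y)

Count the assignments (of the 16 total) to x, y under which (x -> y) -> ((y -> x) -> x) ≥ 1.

x = 0, y = 0 ↦ 0  <
x = 0, y = 1/3 ↦ 1/3  <
x = 0, y = 2/3 ↦ 2/3  <
x = 0, y = 1 ↦ 1  ≥
x = 1/3, y = 0 ↦ 2/3  <
x = 1/3, y = 1/3 ↦ 1/3  <
x = 1/3, y = 2/3 ↦ 2/3  <
x = 1/3, y = 1 ↦ 1  ≥
x = 2/3, y = 0 ↦ 1  ≥
x = 2/3, y = 1/3 ↦ 1  ≥
x = 2/3, y = 2/3 ↦ 2/3  <
x = 2/3, y = 1 ↦ 1  ≥
x = 1, y = 0 ↦ 1  ≥
x = 1, y = 1/3 ↦ 1  ≥
x = 1, y = 2/3 ↦ 1  ≥
x = 1, y = 1 ↦ 1  ≥
So 9 of the 16 assignments meet the threshold.

9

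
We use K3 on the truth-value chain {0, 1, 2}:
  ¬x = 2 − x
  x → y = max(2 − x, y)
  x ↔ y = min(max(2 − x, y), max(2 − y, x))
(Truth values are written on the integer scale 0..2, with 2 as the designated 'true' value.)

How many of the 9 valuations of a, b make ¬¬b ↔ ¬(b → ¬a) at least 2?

4

a = 0, b = 0 ↦ 2  ≥
a = 0, b = 1 ↦ 1  <
a = 0, b = 2 ↦ 0  <
a = 1, b = 0 ↦ 2  ≥
a = 1, b = 1 ↦ 1  <
a = 1, b = 2 ↦ 1  <
a = 2, b = 0 ↦ 2  ≥
a = 2, b = 1 ↦ 1  <
a = 2, b = 2 ↦ 2  ≥
So 4 of the 9 assignments meet the threshold.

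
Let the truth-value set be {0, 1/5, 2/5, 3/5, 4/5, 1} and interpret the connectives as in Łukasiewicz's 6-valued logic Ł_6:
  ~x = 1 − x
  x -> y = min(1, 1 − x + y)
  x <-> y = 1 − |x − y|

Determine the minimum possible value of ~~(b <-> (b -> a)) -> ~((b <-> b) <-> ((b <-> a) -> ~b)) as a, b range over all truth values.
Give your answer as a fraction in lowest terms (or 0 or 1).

1/5

Take a = 0, b = 2/5:
b -> a = 2/5 -> 0 = 3/5
b <-> (b -> a) = 2/5 <-> 3/5 = 4/5
~(b <-> (b -> a)) = ~4/5 = 1/5
~~(b <-> (b -> a)) = ~1/5 = 4/5
b <-> b = 2/5 <-> 2/5 = 1
b <-> a = 2/5 <-> 0 = 3/5
~b = ~2/5 = 3/5
(b <-> a) -> ~b = 3/5 -> 3/5 = 1
(b <-> b) <-> ((b <-> a) -> ~b) = 1 <-> 1 = 1
~((b <-> b) <-> ((b <-> a) -> ~b)) = ~1 = 0
~~(b <-> (b -> a)) -> ~((b <-> b) <-> ((b <-> a) -> ~b)) = 4/5 -> 0 = 1/5
No assignment yields a value below 1/5, so this is the minimum.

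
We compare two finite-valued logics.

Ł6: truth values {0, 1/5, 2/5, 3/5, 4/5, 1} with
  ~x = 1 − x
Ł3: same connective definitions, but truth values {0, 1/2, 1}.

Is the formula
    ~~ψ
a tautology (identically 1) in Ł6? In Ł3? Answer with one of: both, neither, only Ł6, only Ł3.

In Ł6: at ψ = 0 the value is 0 — not a tautology.
In Ł3: at ψ = 0 the value is 0 — not a tautology.

neither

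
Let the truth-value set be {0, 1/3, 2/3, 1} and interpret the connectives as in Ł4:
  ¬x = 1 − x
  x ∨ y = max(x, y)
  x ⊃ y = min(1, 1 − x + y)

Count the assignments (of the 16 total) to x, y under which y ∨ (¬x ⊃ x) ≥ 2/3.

14

x = 0, y = 0 ↦ 0  <
x = 0, y = 1/3 ↦ 1/3  <
x = 0, y = 2/3 ↦ 2/3  ≥
x = 0, y = 1 ↦ 1  ≥
x = 1/3, y = 0 ↦ 2/3  ≥
x = 1/3, y = 1/3 ↦ 2/3  ≥
x = 1/3, y = 2/3 ↦ 2/3  ≥
x = 1/3, y = 1 ↦ 1  ≥
x = 2/3, y = 0 ↦ 1  ≥
x = 2/3, y = 1/3 ↦ 1  ≥
x = 2/3, y = 2/3 ↦ 1  ≥
x = 2/3, y = 1 ↦ 1  ≥
x = 1, y = 0 ↦ 1  ≥
x = 1, y = 1/3 ↦ 1  ≥
x = 1, y = 2/3 ↦ 1  ≥
x = 1, y = 1 ↦ 1  ≥
So 14 of the 16 assignments meet the threshold.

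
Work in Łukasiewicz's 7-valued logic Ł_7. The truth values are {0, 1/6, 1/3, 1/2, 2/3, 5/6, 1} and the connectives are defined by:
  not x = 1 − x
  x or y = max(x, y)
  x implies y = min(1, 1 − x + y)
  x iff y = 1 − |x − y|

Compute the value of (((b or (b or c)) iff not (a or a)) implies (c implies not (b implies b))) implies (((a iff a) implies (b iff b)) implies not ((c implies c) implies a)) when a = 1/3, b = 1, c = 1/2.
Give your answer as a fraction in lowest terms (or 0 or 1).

b or c = 1 or 1/2 = 1
b or (b or c) = 1 or 1 = 1
a or a = 1/3 or 1/3 = 1/3
not (a or a) = not 1/3 = 2/3
(b or (b or c)) iff not (a or a) = 1 iff 2/3 = 2/3
b implies b = 1 implies 1 = 1
not (b implies b) = not 1 = 0
c implies not (b implies b) = 1/2 implies 0 = 1/2
((b or (b or c)) iff not (a or a)) implies (c implies not (b implies b)) = 2/3 implies 1/2 = 5/6
a iff a = 1/3 iff 1/3 = 1
b iff b = 1 iff 1 = 1
(a iff a) implies (b iff b) = 1 implies 1 = 1
c implies c = 1/2 implies 1/2 = 1
(c implies c) implies a = 1 implies 1/3 = 1/3
not ((c implies c) implies a) = not 1/3 = 2/3
((a iff a) implies (b iff b)) implies not ((c implies c) implies a) = 1 implies 2/3 = 2/3
(((b or (b or c)) iff not (a or a)) implies (c implies not (b implies b))) implies (((a iff a) implies (b iff b)) implies not ((c implies c) implies a)) = 5/6 implies 2/3 = 5/6

5/6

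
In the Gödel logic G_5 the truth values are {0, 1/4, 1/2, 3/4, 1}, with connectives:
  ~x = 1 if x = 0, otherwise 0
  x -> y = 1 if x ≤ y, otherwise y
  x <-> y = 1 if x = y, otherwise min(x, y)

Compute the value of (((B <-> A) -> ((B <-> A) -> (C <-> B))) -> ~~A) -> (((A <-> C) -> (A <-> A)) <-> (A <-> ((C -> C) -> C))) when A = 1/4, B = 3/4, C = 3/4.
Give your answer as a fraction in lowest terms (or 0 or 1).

1/4

B <-> A = 3/4 <-> 1/4 = 1/4
B <-> A = 3/4 <-> 1/4 = 1/4
C <-> B = 3/4 <-> 3/4 = 1
(B <-> A) -> (C <-> B) = 1/4 -> 1 = 1
(B <-> A) -> ((B <-> A) -> (C <-> B)) = 1/4 -> 1 = 1
~A = ~1/4 = 0
~~A = ~0 = 1
((B <-> A) -> ((B <-> A) -> (C <-> B))) -> ~~A = 1 -> 1 = 1
A <-> C = 1/4 <-> 3/4 = 1/4
A <-> A = 1/4 <-> 1/4 = 1
(A <-> C) -> (A <-> A) = 1/4 -> 1 = 1
C -> C = 3/4 -> 3/4 = 1
(C -> C) -> C = 1 -> 3/4 = 3/4
A <-> ((C -> C) -> C) = 1/4 <-> 3/4 = 1/4
((A <-> C) -> (A <-> A)) <-> (A <-> ((C -> C) -> C)) = 1 <-> 1/4 = 1/4
(((B <-> A) -> ((B <-> A) -> (C <-> B))) -> ~~A) -> (((A <-> C) -> (A <-> A)) <-> (A <-> ((C -> C) -> C))) = 1 -> 1/4 = 1/4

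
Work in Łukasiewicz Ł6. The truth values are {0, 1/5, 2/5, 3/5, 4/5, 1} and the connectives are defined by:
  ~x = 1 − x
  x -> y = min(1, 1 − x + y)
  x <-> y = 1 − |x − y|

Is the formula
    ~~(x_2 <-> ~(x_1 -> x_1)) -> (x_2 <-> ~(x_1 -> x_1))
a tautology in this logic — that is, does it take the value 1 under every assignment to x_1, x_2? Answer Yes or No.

At x_1 = 4/5, x_2 = 1, for instance:
x_1 -> x_1 = 4/5 -> 4/5 = 1
~(x_1 -> x_1) = ~1 = 0
x_2 <-> ~(x_1 -> x_1) = 1 <-> 0 = 0
~(x_2 <-> ~(x_1 -> x_1)) = ~0 = 1
~~(x_2 <-> ~(x_1 -> x_1)) = ~1 = 0
~~(x_2 <-> ~(x_1 -> x_1)) -> (x_2 <-> ~(x_1 -> x_1)) = 0 -> 0 = 1
and checking the remaining 35 assignments likewise gives ≥ 1 in every case.

Yes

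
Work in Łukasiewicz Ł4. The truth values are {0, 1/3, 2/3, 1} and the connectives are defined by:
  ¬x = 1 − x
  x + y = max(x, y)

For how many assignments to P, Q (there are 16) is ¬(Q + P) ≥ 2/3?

P = 0, Q = 0 ↦ 1  ≥
P = 0, Q = 1/3 ↦ 2/3  ≥
P = 0, Q = 2/3 ↦ 1/3  <
P = 0, Q = 1 ↦ 0  <
P = 1/3, Q = 0 ↦ 2/3  ≥
P = 1/3, Q = 1/3 ↦ 2/3  ≥
P = 1/3, Q = 2/3 ↦ 1/3  <
P = 1/3, Q = 1 ↦ 0  <
P = 2/3, Q = 0 ↦ 1/3  <
P = 2/3, Q = 1/3 ↦ 1/3  <
P = 2/3, Q = 2/3 ↦ 1/3  <
P = 2/3, Q = 1 ↦ 0  <
P = 1, Q = 0 ↦ 0  <
P = 1, Q = 1/3 ↦ 0  <
P = 1, Q = 2/3 ↦ 0  <
P = 1, Q = 1 ↦ 0  <
So 4 of the 16 assignments meet the threshold.

4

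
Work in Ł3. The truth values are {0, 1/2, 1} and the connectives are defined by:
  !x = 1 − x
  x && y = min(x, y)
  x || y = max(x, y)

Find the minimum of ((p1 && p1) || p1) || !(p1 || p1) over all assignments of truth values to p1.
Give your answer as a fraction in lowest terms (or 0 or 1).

Take p1 = 1/2:
p1 && p1 = 1/2 && 1/2 = 1/2
(p1 && p1) || p1 = 1/2 || 1/2 = 1/2
p1 || p1 = 1/2 || 1/2 = 1/2
!(p1 || p1) = !1/2 = 1/2
((p1 && p1) || p1) || !(p1 || p1) = 1/2 || 1/2 = 1/2
No assignment yields a value below 1/2, so this is the minimum.

1/2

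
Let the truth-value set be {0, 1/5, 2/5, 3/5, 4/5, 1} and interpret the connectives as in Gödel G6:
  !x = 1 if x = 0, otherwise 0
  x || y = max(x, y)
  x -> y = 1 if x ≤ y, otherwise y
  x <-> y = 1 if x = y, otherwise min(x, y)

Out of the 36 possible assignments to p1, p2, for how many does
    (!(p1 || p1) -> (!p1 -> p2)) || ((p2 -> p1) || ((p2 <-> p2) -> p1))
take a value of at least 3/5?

value 1: 32 assignments (counts)
value 4/5: 1 assignment (counts)
value 3/5: 1 assignment (counts)
value 2/5: 1 assignment
value 1/5: 1 assignment
So 34 of the 36 assignments meet the threshold.

34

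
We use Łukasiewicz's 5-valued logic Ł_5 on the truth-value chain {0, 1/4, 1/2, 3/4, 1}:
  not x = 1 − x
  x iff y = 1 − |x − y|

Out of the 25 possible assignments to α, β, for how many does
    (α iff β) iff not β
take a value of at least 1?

7

value 1: 7 assignments (counts)
value 3/4: 7 assignments
value 1/2: 6 assignments
value 1/4: 3 assignments
value 0: 2 assignments
So 7 of the 25 assignments meet the threshold.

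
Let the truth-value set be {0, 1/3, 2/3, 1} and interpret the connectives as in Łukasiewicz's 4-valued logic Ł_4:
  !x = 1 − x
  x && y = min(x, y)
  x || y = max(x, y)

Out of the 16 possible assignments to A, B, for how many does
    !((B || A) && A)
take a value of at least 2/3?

A = 0, B = 0 ↦ 1  ≥
A = 0, B = 1/3 ↦ 1  ≥
A = 0, B = 2/3 ↦ 1  ≥
A = 0, B = 1 ↦ 1  ≥
A = 1/3, B = 0 ↦ 2/3  ≥
A = 1/3, B = 1/3 ↦ 2/3  ≥
A = 1/3, B = 2/3 ↦ 2/3  ≥
A = 1/3, B = 1 ↦ 2/3  ≥
A = 2/3, B = 0 ↦ 1/3  <
A = 2/3, B = 1/3 ↦ 1/3  <
A = 2/3, B = 2/3 ↦ 1/3  <
A = 2/3, B = 1 ↦ 1/3  <
A = 1, B = 0 ↦ 0  <
A = 1, B = 1/3 ↦ 0  <
A = 1, B = 2/3 ↦ 0  <
A = 1, B = 1 ↦ 0  <
So 8 of the 16 assignments meet the threshold.

8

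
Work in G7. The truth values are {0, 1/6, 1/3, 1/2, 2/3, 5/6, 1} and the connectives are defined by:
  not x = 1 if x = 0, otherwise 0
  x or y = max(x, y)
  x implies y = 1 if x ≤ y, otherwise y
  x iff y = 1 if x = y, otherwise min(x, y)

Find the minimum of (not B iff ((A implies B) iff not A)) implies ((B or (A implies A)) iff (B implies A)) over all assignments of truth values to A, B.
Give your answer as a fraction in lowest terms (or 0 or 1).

Take A = 1/6, B = 1/3:
not B = not 1/3 = 0
A implies B = 1/6 implies 1/3 = 1
not A = not 1/6 = 0
(A implies B) iff not A = 1 iff 0 = 0
not B iff ((A implies B) iff not A) = 0 iff 0 = 1
A implies A = 1/6 implies 1/6 = 1
B or (A implies A) = 1/3 or 1 = 1
B implies A = 1/3 implies 1/6 = 1/6
(B or (A implies A)) iff (B implies A) = 1 iff 1/6 = 1/6
(not B iff ((A implies B) iff not A)) implies ((B or (A implies A)) iff (B implies A)) = 1 implies 1/6 = 1/6
No assignment yields a value below 1/6, so this is the minimum.

1/6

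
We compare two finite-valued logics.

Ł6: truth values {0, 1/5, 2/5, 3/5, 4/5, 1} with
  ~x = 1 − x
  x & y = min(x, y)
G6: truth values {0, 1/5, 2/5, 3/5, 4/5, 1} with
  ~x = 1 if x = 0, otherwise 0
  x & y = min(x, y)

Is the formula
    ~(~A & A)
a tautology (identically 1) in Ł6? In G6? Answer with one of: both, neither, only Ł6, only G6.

only G6

In Ł6: at A = 1/5 the value is 4/5 — not a tautology.
In G6: every assignment gives 1 — tautology.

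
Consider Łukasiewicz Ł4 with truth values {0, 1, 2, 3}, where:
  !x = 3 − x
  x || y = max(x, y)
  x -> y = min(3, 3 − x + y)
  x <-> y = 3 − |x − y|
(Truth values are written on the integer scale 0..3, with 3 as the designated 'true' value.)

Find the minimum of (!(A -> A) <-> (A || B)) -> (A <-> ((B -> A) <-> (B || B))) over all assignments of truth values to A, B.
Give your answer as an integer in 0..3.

Take A = 0, B = 1:
A -> A = 0 -> 0 = 3
!(A -> A) = !3 = 0
A || B = 0 || 1 = 1
!(A -> A) <-> (A || B) = 0 <-> 1 = 2
B -> A = 1 -> 0 = 2
B || B = 1 || 1 = 1
(B -> A) <-> (B || B) = 2 <-> 1 = 2
A <-> ((B -> A) <-> (B || B)) = 0 <-> 2 = 1
(!(A -> A) <-> (A || B)) -> (A <-> ((B -> A) <-> (B || B))) = 2 -> 1 = 2
No assignment yields a value below 2, so this is the minimum.

2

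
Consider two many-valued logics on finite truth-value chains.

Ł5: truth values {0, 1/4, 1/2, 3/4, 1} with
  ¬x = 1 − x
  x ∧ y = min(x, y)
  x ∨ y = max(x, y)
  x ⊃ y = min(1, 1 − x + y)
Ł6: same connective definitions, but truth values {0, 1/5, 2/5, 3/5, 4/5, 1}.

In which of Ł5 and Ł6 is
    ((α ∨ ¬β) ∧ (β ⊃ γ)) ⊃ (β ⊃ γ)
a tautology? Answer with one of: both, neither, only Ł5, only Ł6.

both

In Ł5: every assignment gives 1 — tautology.
In Ł6: every assignment gives 1 — tautology.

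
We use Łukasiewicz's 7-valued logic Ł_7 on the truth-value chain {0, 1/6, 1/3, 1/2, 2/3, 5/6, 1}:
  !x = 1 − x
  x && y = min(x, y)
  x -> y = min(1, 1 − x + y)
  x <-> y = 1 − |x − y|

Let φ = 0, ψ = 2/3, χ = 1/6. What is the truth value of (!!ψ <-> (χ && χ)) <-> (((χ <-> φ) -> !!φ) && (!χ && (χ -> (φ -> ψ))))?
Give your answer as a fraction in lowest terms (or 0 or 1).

!ψ = !2/3 = 1/3
!!ψ = !1/3 = 2/3
χ && χ = 1/6 && 1/6 = 1/6
!!ψ <-> (χ && χ) = 2/3 <-> 1/6 = 1/2
χ <-> φ = 1/6 <-> 0 = 5/6
!φ = !0 = 1
!!φ = !1 = 0
(χ <-> φ) -> !!φ = 5/6 -> 0 = 1/6
!χ = !1/6 = 5/6
φ -> ψ = 0 -> 2/3 = 1
χ -> (φ -> ψ) = 1/6 -> 1 = 1
!χ && (χ -> (φ -> ψ)) = 5/6 && 1 = 5/6
((χ <-> φ) -> !!φ) && (!χ && (χ -> (φ -> ψ))) = 1/6 && 5/6 = 1/6
(!!ψ <-> (χ && χ)) <-> (((χ <-> φ) -> !!φ) && (!χ && (χ -> (φ -> ψ)))) = 1/2 <-> 1/6 = 2/3

2/3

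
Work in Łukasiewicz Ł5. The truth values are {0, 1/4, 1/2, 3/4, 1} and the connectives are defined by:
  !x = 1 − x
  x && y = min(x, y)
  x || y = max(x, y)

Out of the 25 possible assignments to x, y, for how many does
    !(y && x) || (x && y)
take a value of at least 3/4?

20

value 1: 10 assignments (counts)
value 3/4: 10 assignments (counts)
value 1/2: 5 assignments
So 20 of the 25 assignments meet the threshold.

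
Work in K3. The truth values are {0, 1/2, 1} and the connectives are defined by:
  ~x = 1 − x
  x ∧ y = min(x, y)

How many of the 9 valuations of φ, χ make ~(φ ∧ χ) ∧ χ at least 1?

φ = 0, χ = 0 ↦ 0  <
φ = 0, χ = 1/2 ↦ 1/2  <
φ = 0, χ = 1 ↦ 1  ≥
φ = 1/2, χ = 0 ↦ 0  <
φ = 1/2, χ = 1/2 ↦ 1/2  <
φ = 1/2, χ = 1 ↦ 1/2  <
φ = 1, χ = 0 ↦ 0  <
φ = 1, χ = 1/2 ↦ 1/2  <
φ = 1, χ = 1 ↦ 0  <
So 1 of the 9 assignments meets the threshold.

1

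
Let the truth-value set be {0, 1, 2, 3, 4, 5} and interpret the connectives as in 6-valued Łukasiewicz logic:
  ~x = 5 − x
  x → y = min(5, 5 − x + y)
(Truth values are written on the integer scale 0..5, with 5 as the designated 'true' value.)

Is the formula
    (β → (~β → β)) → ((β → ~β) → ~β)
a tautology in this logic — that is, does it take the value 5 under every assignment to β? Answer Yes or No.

No

Counterexample: take β = 1.
~β = ~1 = 4
~β → β = 4 → 1 = 2
β → (~β → β) = 1 → 2 = 5
~β = ~1 = 4
β → ~β = 1 → 4 = 5
~β = ~1 = 4
(β → ~β) → ~β = 5 → 4 = 4
(β → (~β → β)) → ((β → ~β) → ~β) = 5 → 4 = 4
This gives 4 ≠ 5.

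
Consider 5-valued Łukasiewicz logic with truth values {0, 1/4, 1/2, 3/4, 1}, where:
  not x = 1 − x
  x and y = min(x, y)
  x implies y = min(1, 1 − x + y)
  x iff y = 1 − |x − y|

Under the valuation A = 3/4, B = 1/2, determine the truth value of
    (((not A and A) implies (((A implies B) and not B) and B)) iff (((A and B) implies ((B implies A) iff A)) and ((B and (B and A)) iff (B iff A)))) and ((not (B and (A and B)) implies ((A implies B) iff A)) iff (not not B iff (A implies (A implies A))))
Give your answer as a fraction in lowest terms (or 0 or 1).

not A = not 3/4 = 1/4
not A and A = 1/4 and 3/4 = 1/4
A implies B = 3/4 implies 1/2 = 3/4
not B = not 1/2 = 1/2
(A implies B) and not B = 3/4 and 1/2 = 1/2
((A implies B) and not B) and B = 1/2 and 1/2 = 1/2
(not A and A) implies (((A implies B) and not B) and B) = 1/4 implies 1/2 = 1
A and B = 3/4 and 1/2 = 1/2
B implies A = 1/2 implies 3/4 = 1
(B implies A) iff A = 1 iff 3/4 = 3/4
(A and B) implies ((B implies A) iff A) = 1/2 implies 3/4 = 1
B and A = 1/2 and 3/4 = 1/2
B and (B and A) = 1/2 and 1/2 = 1/2
B iff A = 1/2 iff 3/4 = 3/4
(B and (B and A)) iff (B iff A) = 1/2 iff 3/4 = 3/4
((A and B) implies ((B implies A) iff A)) and ((B and (B and A)) iff (B iff A)) = 1 and 3/4 = 3/4
((not A and A) implies (((A implies B) and not B) and B)) iff (((A and B) implies ((B implies A) iff A)) and ((B and (B and A)) iff (B iff A))) = 1 iff 3/4 = 3/4
A and B = 3/4 and 1/2 = 1/2
B and (A and B) = 1/2 and 1/2 = 1/2
not (B and (A and B)) = not 1/2 = 1/2
A implies B = 3/4 implies 1/2 = 3/4
(A implies B) iff A = 3/4 iff 3/4 = 1
not (B and (A and B)) implies ((A implies B) iff A) = 1/2 implies 1 = 1
not B = not 1/2 = 1/2
not not B = not 1/2 = 1/2
A implies A = 3/4 implies 3/4 = 1
A implies (A implies A) = 3/4 implies 1 = 1
not not B iff (A implies (A implies A)) = 1/2 iff 1 = 1/2
(not (B and (A and B)) implies ((A implies B) iff A)) iff (not not B iff (A implies (A implies A))) = 1 iff 1/2 = 1/2
(((not A and A) implies (((A implies B) and not B) and B)) iff (((A and B) implies ((B implies A) iff A)) and ((B and (B and A)) iff (B iff A)))) and ((not (B and (A and B)) implies ((A implies B) iff A)) iff (not not B iff (A implies (A implies A)))) = 3/4 and 1/2 = 1/2

1/2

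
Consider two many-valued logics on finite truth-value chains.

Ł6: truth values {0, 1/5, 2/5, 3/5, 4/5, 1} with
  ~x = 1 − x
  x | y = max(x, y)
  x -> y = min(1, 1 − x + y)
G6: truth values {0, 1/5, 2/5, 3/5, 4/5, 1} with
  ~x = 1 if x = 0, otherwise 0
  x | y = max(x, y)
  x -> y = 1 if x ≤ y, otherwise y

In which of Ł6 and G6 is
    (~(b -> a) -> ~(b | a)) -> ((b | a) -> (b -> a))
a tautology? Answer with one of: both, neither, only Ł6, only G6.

In Ł6: every assignment gives 1 — tautology.
In G6: at a = 1/5, b = 2/5 the value is 1/5 — not a tautology.

only Ł6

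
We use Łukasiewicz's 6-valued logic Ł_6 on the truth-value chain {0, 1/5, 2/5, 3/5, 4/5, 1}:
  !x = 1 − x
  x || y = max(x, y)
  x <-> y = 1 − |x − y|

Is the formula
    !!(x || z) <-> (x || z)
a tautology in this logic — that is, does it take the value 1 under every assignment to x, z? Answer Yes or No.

At x = 1/5, z = 0, for instance:
x || z = 1/5 || 0 = 1/5
!(x || z) = !1/5 = 4/5
!!(x || z) = !4/5 = 1/5
!!(x || z) <-> (x || z) = 1/5 <-> 1/5 = 1
and checking the remaining 35 assignments likewise gives ≥ 1 in every case.

Yes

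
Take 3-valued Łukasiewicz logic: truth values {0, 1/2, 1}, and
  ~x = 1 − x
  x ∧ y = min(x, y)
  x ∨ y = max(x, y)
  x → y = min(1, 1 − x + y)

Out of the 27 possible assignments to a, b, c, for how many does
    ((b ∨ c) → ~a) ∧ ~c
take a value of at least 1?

6

value 1: 6 assignments (counts)
value 1/2: 10 assignments
value 0: 11 assignments
So 6 of the 27 assignments meet the threshold.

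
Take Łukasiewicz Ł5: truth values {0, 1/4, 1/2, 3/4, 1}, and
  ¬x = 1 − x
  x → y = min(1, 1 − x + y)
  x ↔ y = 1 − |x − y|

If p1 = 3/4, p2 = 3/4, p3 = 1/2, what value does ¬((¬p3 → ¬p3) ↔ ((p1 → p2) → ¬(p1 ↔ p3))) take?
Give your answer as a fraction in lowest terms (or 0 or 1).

3/4

¬p3 = ¬1/2 = 1/2
¬p3 = ¬1/2 = 1/2
¬p3 → ¬p3 = 1/2 → 1/2 = 1
p1 → p2 = 3/4 → 3/4 = 1
p1 ↔ p3 = 3/4 ↔ 1/2 = 3/4
¬(p1 ↔ p3) = ¬3/4 = 1/4
(p1 → p2) → ¬(p1 ↔ p3) = 1 → 1/4 = 1/4
(¬p3 → ¬p3) ↔ ((p1 → p2) → ¬(p1 ↔ p3)) = 1 ↔ 1/4 = 1/4
¬((¬p3 → ¬p3) ↔ ((p1 → p2) → ¬(p1 ↔ p3))) = ¬1/4 = 3/4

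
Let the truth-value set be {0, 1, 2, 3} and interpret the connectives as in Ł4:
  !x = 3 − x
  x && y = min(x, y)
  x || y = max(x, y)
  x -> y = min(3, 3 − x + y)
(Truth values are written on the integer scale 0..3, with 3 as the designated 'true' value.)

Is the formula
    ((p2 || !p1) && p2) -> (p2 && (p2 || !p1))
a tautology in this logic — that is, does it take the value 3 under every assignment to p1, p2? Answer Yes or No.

p1 = 0, p2 = 0 ↦ 3
p1 = 0, p2 = 1 ↦ 3
p1 = 0, p2 = 2 ↦ 3
p1 = 0, p2 = 3 ↦ 3
p1 = 1, p2 = 0 ↦ 3
p1 = 1, p2 = 1 ↦ 3
p1 = 1, p2 = 2 ↦ 3
p1 = 1, p2 = 3 ↦ 3
p1 = 2, p2 = 0 ↦ 3
p1 = 2, p2 = 1 ↦ 3
p1 = 2, p2 = 2 ↦ 3
p1 = 2, p2 = 3 ↦ 3
p1 = 3, p2 = 0 ↦ 3
p1 = 3, p2 = 1 ↦ 3
p1 = 3, p2 = 2 ↦ 3
p1 = 3, p2 = 3 ↦ 3
Every assignment gives a value ≥ 3.

Yes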